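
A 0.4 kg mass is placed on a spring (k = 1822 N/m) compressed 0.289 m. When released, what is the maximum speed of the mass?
½kx² = ½mv² ⇒ v = x√(k/m) = (0.289)√(1822/0.4) = 19.5 m/s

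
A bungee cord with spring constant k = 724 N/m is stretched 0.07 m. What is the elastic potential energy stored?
PE = ½kx² = ½(724)(0.07)² = 1.774 J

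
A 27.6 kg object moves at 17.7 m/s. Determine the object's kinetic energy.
KE = ½mv² = ½(27.6)(17.7)² = 4323 J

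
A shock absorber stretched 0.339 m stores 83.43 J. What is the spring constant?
k = 2·PE/x² = 2·83.43/(0.339)² = 1452 N/m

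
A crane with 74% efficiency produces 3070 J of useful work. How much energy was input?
W_in = W_out/η = 3070/0.74 = 4149 J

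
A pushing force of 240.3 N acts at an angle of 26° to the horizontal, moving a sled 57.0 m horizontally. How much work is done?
W = F·d·cosθ = (240.3)(57.0)cos(26°) = 12310 J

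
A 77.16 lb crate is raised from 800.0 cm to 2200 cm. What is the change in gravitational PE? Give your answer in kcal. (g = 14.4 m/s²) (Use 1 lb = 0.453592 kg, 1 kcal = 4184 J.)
Convert to SI: m = 34.9992 kg, Δh = 14.0 m
ΔPE = mgΔh = (34.9992)(14.4)(14.0) = 7055.83 J = 1.686 kcal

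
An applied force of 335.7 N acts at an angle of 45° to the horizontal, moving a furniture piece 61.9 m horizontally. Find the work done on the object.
W = F·d·cosθ = (335.7)(61.9)cos(45°) = 14690 J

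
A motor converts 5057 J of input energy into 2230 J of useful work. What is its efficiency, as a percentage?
η = W_out/W_in = 2230/5057 = 44.1%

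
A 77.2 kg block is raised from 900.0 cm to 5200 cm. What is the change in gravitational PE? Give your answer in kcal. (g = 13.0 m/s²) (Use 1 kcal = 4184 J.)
Convert to SI: m = 77.2 kg, Δh = 43.0 m
ΔPE = mgΔh = (77.2)(13.0)(43.0) = 43154.8 J = 10.31 kcal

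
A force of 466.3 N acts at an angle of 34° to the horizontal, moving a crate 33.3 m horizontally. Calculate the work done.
W = F·d·cosθ = (466.3)(33.3)cos(34°) = 12870 J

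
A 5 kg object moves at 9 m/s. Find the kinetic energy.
KE = ½mv² = ½(5)(9)² = 202.5 J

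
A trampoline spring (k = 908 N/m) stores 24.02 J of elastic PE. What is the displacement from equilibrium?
x = √(2·PE/k) = √(2·24.02/908) = 0.23 m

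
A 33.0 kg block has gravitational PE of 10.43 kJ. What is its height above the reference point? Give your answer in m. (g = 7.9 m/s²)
Convert to SI: m = 33.0 kg, PE = 10430.0 J
h = PE/(mg) = 10430.0/(33.0·7.9) = 40.01 m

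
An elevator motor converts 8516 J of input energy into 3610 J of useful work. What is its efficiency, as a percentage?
η = W_out/W_in = 3610/8516 = 42.39%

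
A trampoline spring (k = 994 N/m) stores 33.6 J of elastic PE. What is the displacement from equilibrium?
x = √(2·PE/k) = √(2·33.6/994) = 0.26 m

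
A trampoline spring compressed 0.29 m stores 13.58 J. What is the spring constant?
k = 2·PE/x² = 2·13.58/(0.29)² = 322.9 N/m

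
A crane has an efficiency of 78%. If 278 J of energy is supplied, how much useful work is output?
W_out = η·W_in = 0.78·278 = 216.84 J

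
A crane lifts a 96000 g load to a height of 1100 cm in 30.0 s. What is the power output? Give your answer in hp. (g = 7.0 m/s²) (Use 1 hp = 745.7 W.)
Convert to SI: m = 96.0 kg, h = 11.0 m, t = 30.0 s
P = mgh/t = (96.0)(7.0)(11.0)/30.0 = 246.4 W = 0.3304 hp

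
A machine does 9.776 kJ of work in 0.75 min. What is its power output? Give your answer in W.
Convert to SI: W = 9776.0 J, t = 45.0 s
P = W/t = 9776.0/45.0 = 217.2 W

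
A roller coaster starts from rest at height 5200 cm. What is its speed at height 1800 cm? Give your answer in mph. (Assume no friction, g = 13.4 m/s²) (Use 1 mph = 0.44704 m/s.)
Convert to SI: h₁−h₂ = 34.0 m
mgh₁ = mgh₂ + ½mv² ⇒ v = √(2g(h₁−h₂)) = √(2·13.4·34.0) = 30.1861 m/s = 67.52 mph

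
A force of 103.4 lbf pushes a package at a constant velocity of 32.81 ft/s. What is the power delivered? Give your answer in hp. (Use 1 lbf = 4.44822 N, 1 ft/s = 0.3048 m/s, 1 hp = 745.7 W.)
Convert to SI: F = 459.946 N, v = 10.0005 m/s
P = Fv = (459.946)(10.0005) = 4599.68 W = 6.168 hp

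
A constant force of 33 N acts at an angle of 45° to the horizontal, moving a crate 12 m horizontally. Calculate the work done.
W = F·d·cosθ = (33)(12)cos(45°) = 280.0 J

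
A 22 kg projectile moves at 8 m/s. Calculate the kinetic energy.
KE = ½mv² = ½(22)(8)² = 704.0 J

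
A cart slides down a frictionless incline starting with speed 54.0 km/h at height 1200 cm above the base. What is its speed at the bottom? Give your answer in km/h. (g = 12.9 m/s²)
Convert to SI: v₀ = 15.0 m/s, h = 12.0 m
½mv₀² + mgh = ½mv² ⇒ v = √(v₀² + 2gh) = √(15.0² + 2·12.9·12.0) = 23.1214 m/s = 83.24 km/h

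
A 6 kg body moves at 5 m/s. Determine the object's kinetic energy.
KE = ½mv² = ½(6)(5)² = 75.0 J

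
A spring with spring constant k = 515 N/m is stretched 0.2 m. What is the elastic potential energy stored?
PE = ½kx² = ½(515)(0.2)² = 10.3 J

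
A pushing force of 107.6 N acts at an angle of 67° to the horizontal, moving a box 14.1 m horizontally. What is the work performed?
W = F·d·cosθ = (107.6)(14.1)cos(67°) = 592.8 J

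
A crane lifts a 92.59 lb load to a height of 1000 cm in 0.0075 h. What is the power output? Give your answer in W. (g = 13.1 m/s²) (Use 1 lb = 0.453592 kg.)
Convert to SI: m = 41.9981 kg, h = 10.0 m, t = 27.0 s
P = mgh/t = (41.9981)(13.1)(10.0)/27.0 = 203.8 W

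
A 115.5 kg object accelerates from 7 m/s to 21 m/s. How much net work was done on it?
W = ΔKE = ½m(v₂² − v₁²) = ½(115.5)(21² − 7²) = 22638.0 J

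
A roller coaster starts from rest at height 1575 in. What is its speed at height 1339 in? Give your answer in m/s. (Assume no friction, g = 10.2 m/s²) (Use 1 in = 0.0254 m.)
Convert to SI: h₁−h₂ = 5.9944 m
mgh₁ = mgh₂ + ½mv² ⇒ v = √(2g(h₁−h₂)) = √(2·10.2·5.9944) = 11.06 m/s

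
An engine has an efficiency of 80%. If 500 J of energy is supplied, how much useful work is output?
W_out = η·W_in = 0.8·500 = 400.0 J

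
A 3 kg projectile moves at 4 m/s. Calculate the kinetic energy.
KE = ½mv² = ½(3)(4)² = 24.0 J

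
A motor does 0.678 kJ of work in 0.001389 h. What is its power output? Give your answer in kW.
Convert to SI: W = 678.0 J, t = 5.0004 s
P = W/t = 678.0/5.0004 = 135.589 W = 0.1356 kW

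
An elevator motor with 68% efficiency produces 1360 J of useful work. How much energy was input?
W_in = W_out/η = 1360/0.68 = 2000 J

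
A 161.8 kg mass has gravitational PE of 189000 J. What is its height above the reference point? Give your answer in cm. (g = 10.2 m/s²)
h = PE/(mg) = 189000/(161.8·10.2) = 114.52 m = 11450 cm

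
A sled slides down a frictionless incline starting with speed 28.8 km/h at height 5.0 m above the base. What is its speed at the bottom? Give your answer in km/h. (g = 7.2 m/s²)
Convert to SI: v₀ = 8.0 m/s, h = 5.0 m
½mv₀² + mgh = ½mv² ⇒ v = √(v₀² + 2gh) = √(8.0² + 2·7.2·5.0) = 11.6619 m/s = 41.98 km/h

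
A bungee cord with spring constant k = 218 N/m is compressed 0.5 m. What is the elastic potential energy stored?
PE = ½kx² = ½(218)(0.5)² = 27.25 J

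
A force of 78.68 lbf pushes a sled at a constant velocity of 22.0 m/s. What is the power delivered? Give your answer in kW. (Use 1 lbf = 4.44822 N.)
Convert to SI: F = 349.986 N, v = 22.0 m/s
P = Fv = (349.986)(22.0) = 7699.69 W = 7.7 kW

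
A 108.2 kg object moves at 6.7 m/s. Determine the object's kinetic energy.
KE = ½mv² = ½(108.2)(6.7)² = 2429 J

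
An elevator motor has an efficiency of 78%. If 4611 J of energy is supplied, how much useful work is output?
W_out = η·W_in = 0.78·4611 = 3596.58 J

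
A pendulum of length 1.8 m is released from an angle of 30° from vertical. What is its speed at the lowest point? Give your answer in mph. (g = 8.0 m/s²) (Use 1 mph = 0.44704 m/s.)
h = L(1 − cosθ) = 1.8(1 − cos30°) = 0.241154 m
v = √(2gh) = √(2·8.0·0.241154) = 1.9643 m/s = 4.394 mph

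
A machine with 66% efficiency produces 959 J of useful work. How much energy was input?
W_in = W_out/η = 959/0.66 = 1453 J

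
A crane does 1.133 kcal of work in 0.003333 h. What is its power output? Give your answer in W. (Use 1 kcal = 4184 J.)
Convert to SI: W = 4740.47 J, t = 11.9988 s
P = W/t = 4740.47/11.9988 = 395.1 W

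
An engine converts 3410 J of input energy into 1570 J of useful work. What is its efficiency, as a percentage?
η = W_out/W_in = 1570/3410 = 46.04%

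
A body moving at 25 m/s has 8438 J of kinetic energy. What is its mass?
m = 2·KE/v² = 2·8438/(25)² = 27.0 kg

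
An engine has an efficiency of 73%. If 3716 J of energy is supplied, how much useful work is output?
W_out = η·W_in = 0.73·3716 = 2712.68 J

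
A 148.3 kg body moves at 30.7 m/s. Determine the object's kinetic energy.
KE = ½mv² = ½(148.3)(30.7)² = 69890 J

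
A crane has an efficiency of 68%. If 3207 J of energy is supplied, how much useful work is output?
W_out = η·W_in = 0.68·3207 = 2180.76 J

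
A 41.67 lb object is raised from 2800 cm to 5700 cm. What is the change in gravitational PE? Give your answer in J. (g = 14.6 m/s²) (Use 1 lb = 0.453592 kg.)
Convert to SI: m = 18.9012 kg, Δh = 29.0 m
ΔPE = mgΔh = (18.9012)(14.6)(29.0) = 8003 J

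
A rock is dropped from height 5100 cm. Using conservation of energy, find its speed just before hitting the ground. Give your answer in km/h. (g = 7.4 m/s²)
Convert to SI: h = 51.0 m
mgh = ½mv² ⇒ v = √(2gh) = √(2·7.4·51.0) = 27.47362 m/s = 98.91 km/h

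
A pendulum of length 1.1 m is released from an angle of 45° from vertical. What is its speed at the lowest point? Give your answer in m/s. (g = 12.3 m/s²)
h = L(1 − cosθ) = 1.1(1 − cos45°) = 0.322183 m
v = √(2gh) = √(2·12.3·0.322183) = 2.815 m/s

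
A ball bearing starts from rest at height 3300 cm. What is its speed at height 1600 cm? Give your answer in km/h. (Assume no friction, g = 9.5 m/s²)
Convert to SI: h₁−h₂ = 17.0 m
mgh₁ = mgh₂ + ½mv² ⇒ v = √(2g(h₁−h₂)) = √(2·9.5·17.0) = 17.9722 m/s = 64.7 km/h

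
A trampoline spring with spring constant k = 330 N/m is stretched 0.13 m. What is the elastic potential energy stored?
PE = ½kx² = ½(330)(0.13)² = 2.789 J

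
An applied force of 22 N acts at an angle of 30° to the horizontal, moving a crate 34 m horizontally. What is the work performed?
W = F·d·cosθ = (22)(34)cos(30°) = 647.8 J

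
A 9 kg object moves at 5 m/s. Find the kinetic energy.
KE = ½mv² = ½(9)(5)² = 112.5 J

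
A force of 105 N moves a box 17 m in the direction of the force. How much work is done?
W = F·d = (105)(17) = 1785 J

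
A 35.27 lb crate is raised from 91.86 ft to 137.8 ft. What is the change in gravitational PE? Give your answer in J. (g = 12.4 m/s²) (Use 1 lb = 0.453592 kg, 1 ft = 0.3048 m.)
Convert to SI: m = 15.9982 kg, Δh = 14.0025 m
ΔPE = mgΔh = (15.9982)(12.4)(14.0025) = 2778 J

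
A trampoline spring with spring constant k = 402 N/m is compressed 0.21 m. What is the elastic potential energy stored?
PE = ½kx² = ½(402)(0.21)² = 8.864 J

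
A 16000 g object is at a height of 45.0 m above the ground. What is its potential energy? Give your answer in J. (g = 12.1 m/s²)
Convert to SI: m = 16.0 kg, h = 45.0 m
PE = mgh = (16.0)(12.1)(45.0) = 8712 J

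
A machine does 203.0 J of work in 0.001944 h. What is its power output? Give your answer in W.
Convert to SI: W = 203.0 J, t = 6.9984 s
P = W/t = 203.0/6.9984 = 29.01 W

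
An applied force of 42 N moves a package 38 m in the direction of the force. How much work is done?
W = F·d = (42)(38) = 1596 J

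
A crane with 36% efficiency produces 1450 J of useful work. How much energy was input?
W_in = W_out/η = 1450/0.36 = 4028 J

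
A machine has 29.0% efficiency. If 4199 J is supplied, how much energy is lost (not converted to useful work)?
W_lost = W_in(1 − η) = 4199·(1 − 0.29) = 2981 J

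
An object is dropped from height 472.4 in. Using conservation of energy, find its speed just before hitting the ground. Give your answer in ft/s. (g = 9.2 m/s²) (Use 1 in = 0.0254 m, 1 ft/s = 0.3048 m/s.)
Convert to SI: h = 11.999 m
mgh = ½mv² ⇒ v = √(2gh) = √(2·9.2·11.999) = 14.8587 m/s = 48.75 ft/s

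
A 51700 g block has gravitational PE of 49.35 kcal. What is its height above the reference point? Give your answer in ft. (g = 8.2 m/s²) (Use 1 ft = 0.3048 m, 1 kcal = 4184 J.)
Convert to SI: m = 51.7 kg, PE = 206480 J
h = PE/(mg) = 206480/(51.7·8.2) = 487.051 m = 1598 ft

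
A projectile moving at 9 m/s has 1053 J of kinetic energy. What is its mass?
m = 2·KE/v² = 2·1053/(9)² = 26.0 kg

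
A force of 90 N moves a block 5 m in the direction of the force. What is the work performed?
W = F·d = (90)(5) = 450.0 J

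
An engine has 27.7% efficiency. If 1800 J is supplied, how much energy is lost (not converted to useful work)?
W_lost = W_in(1 − η) = 1800·(1 − 0.277) = 1301 J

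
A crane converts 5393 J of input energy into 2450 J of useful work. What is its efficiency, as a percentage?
η = W_out/W_in = 2450/5393 = 45.43%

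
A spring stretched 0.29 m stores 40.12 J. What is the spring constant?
k = 2·PE/x² = 2·40.12/(0.29)² = 954.1 N/m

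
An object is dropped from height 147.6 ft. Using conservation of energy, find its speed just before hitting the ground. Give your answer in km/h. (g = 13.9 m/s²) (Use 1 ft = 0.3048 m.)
Convert to SI: h = 44.9885 m
mgh = ½mv² ⇒ v = √(2gh) = √(2·13.9·44.9885) = 35.365 m/s = 127.3 km/h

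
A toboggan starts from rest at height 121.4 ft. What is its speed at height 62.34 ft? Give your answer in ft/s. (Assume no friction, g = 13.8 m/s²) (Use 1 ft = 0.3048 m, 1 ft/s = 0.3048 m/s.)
Convert to SI: h₁−h₂ = 18.0015 m
mgh₁ = mgh₂ + ½mv² ⇒ v = √(2g(h₁−h₂)) = √(2·13.8·18.0015) = 22.2899 m/s = 73.13 ft/s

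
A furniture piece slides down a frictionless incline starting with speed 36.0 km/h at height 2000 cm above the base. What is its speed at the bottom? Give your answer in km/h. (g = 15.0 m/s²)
Convert to SI: v₀ = 10.0 m/s, h = 20.0 m
½mv₀² + mgh = ½mv² ⇒ v = √(v₀² + 2gh) = √(10.0² + 2·15.0·20.0) = 26.4575 m/s = 95.25 km/h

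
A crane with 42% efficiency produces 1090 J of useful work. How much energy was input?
W_in = W_out/η = 1090/0.42 = 2595 J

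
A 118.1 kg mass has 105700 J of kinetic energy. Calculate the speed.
v = √(2·KE/m) = √(2·105700/118.1) = 42.31 m/s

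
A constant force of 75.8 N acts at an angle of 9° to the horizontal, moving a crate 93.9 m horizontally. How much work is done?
W = F·d·cosθ = (75.8)(93.9)cos(9°) = 7030 J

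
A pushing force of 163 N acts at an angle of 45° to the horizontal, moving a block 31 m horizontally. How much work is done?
W = F·d·cosθ = (163)(31)cos(45°) = 3573 J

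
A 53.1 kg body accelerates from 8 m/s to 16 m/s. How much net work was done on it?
W = ΔKE = ½m(v₂² − v₁²) = ½(53.1)(16² − 8²) = 5097.6 J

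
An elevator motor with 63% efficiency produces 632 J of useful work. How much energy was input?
W_in = W_out/η = 632/0.63 = 1003 J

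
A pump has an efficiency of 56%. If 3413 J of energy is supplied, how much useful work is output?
W_out = η·W_in = 0.56·3413 = 1911.28 J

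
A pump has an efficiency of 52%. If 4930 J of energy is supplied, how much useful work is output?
W_out = η·W_in = 0.52·4930 = 2563.6 J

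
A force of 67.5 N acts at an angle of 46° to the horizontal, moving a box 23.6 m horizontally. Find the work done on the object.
W = F·d·cosθ = (67.5)(23.6)cos(46°) = 1107 J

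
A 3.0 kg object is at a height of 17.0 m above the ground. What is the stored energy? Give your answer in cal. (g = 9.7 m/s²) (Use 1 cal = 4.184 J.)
PE = mgh = (3.0)(9.7)(17.0) = 494.7 J = 118.2 cal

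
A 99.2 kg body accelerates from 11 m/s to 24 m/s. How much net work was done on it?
W = ΔKE = ½m(v₂² − v₁²) = ½(99.2)(24² − 11²) = 22568.0 J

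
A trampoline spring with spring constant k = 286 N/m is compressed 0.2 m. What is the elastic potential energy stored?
PE = ½kx² = ½(286)(0.2)² = 5.72 J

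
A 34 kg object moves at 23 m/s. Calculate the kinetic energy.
KE = ½mv² = ½(34)(23)² = 8993.0 J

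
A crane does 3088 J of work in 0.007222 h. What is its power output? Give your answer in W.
Convert to SI: W = 3088.0 J, t = 25.9992 s
P = W/t = 3088.0/25.9992 = 118.8 W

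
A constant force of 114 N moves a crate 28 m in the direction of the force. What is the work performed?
W = F·d = (114)(28) = 3192 J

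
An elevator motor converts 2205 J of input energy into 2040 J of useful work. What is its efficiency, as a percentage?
η = W_out/W_in = 2040/2205 = 92.52%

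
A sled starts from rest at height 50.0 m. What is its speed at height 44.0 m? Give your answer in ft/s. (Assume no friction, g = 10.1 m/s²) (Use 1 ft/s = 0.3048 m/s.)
mgh₁ = mgh₂ + ½mv² ⇒ v = √(2g(h₁−h₂)) = √(2·10.1·6.0) = 11.0091 m/s = 36.12 ft/s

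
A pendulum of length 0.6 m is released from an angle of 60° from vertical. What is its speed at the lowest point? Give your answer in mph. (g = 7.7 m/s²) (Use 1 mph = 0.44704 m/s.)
h = L(1 − cosθ) = 0.6(1 − cos60°) = 0.3 m
v = √(2gh) = √(2·7.7·0.3) = 2.14942 m/s = 4.808 mph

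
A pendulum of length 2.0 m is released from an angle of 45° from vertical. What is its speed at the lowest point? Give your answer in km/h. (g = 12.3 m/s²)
h = L(1 − cosθ) = 2.0(1 − cos45°) = 0.585786 m
v = √(2gh) = √(2·12.3·0.585786) = 3.7961 m/s = 13.67 km/h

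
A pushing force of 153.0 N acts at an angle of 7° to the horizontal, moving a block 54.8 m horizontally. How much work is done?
W = F·d·cosθ = (153.0)(54.8)cos(7°) = 8322 J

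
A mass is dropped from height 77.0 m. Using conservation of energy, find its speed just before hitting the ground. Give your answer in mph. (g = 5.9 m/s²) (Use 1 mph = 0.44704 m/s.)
mgh = ½mv² ⇒ v = √(2gh) = √(2·5.9·77.0) = 30.143 m/s = 67.43 mph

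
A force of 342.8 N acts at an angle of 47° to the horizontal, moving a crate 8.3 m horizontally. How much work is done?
W = F·d·cosθ = (342.8)(8.3)cos(47°) = 1940 J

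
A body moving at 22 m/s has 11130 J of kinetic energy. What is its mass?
m = 2·KE/v² = 2·11130/(22)² = 45.99 kg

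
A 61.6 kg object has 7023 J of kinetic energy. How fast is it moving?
v = √(2·KE/m) = √(2·7023/61.6) = 15.1 m/s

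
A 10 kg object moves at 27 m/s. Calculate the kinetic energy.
KE = ½mv² = ½(10)(27)² = 3645.0 J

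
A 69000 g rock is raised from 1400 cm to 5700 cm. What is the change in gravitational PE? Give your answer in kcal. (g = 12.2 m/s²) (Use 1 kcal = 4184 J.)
Convert to SI: m = 69.0 kg, Δh = 43.0 m
ΔPE = mgΔh = (69.0)(12.2)(43.0) = 36197.4 J = 8.651 kcal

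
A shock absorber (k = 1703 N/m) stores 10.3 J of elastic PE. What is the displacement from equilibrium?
x = √(2·PE/k) = √(2·10.3/1703) = 0.11 m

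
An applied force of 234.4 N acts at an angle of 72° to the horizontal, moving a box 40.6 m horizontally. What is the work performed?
W = F·d·cosθ = (234.4)(40.6)cos(72°) = 2941 J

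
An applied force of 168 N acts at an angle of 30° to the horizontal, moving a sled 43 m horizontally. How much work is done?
W = F·d·cosθ = (168)(43)cos(30°) = 6256 J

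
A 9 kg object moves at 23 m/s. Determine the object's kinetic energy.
KE = ½mv² = ½(9)(23)² = 2380.5 J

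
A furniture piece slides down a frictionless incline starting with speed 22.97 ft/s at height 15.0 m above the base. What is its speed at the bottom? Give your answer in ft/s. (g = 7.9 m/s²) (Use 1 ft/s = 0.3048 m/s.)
Convert to SI: v₀ = 7.00126 m/s, h = 15.0 m
½mv₀² + mgh = ½mv² ⇒ v = √(v₀² + 2gh) = √(7.00126² + 2·7.9·15.0) = 16.9121 m/s = 55.49 ft/s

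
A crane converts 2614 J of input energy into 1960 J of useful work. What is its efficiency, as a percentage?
η = W_out/W_in = 1960/2614 = 74.98%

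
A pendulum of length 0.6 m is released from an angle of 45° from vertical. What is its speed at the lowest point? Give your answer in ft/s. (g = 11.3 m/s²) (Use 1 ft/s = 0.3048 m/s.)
h = L(1 − cosθ) = 0.6(1 − cos45°) = 0.175736 m
v = √(2gh) = √(2·11.3·0.175736) = 1.9929 m/s = 6.538 ft/s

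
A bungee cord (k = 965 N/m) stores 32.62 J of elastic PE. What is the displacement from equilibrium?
x = √(2·PE/k) = √(2·32.62/965) = 0.26 m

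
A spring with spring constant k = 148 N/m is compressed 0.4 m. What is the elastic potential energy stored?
PE = ½kx² = ½(148)(0.4)² = 11.84 J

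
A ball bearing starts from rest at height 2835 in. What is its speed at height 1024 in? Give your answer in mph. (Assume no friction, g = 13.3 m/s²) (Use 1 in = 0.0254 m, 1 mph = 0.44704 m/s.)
Convert to SI: h₁−h₂ = 45.9994 m
mgh₁ = mgh₂ + ½mv² ⇒ v = √(2g(h₁−h₂)) = √(2·13.3·45.9994) = 34.9798 m/s = 78.25 mph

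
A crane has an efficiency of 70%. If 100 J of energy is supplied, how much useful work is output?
W_out = η·W_in = 0.7·100 = 70.0 J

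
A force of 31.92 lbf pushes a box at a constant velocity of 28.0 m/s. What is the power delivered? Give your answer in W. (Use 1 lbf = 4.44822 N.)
Convert to SI: F = 141.987 N, v = 28.0 m/s
P = Fv = (141.987)(28.0) = 3976 W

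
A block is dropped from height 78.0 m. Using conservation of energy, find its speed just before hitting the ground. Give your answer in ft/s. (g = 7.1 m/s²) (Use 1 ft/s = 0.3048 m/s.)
mgh = ½mv² ⇒ v = √(2gh) = √(2·7.1·78.0) = 33.2806 m/s = 109.2 ft/s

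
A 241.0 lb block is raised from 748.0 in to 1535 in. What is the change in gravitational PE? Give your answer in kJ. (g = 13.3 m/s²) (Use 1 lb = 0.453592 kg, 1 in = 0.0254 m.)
Convert to SI: m = 109.316 kg, Δh = 19.9898 m
ΔPE = mgΔh = (109.316)(13.3)(19.9898) = 29063.1 J = 29.06 kJ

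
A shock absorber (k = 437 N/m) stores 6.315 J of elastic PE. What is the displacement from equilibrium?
x = √(2·PE/k) = √(2·6.315/437) = 0.17 m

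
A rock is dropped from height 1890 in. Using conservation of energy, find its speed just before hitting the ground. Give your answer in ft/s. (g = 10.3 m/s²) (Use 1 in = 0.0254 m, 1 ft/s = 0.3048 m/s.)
Convert to SI: h = 48.006 m
mgh = ½mv² ⇒ v = √(2gh) = √(2·10.3·48.006) = 31.4472 m/s = 103.2 ft/s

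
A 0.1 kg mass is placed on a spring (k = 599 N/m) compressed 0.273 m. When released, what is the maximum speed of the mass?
½kx² = ½mv² ⇒ v = x√(k/m) = (0.273)√(599/0.1) = 21.13 m/s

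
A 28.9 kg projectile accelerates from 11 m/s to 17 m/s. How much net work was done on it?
W = ΔKE = ½m(v₂² − v₁²) = ½(28.9)(17² − 11²) = 2427.6 J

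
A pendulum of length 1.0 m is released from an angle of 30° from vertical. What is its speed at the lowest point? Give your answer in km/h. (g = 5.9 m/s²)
h = L(1 − cosθ) = 1.0(1 − cos30°) = 0.133975 m
v = √(2gh) = √(2·5.9·0.133975) = 1.25734 m/s = 4.526 km/h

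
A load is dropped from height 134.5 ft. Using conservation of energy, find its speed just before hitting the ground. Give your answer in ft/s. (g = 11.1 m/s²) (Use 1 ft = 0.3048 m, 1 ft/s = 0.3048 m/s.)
Convert to SI: h = 40.9956 m
mgh = ½mv² ⇒ v = √(2gh) = √(2·11.1·40.9956) = 30.1679 m/s = 98.98 ft/s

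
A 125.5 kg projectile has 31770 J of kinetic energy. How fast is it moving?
v = √(2·KE/m) = √(2·31770/125.5) = 22.5 m/s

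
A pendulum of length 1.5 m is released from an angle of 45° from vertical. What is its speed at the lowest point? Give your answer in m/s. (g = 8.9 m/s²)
h = L(1 − cosθ) = 1.5(1 − cos45°) = 0.43934 m
v = √(2gh) = √(2·8.9·0.43934) = 2.796 m/s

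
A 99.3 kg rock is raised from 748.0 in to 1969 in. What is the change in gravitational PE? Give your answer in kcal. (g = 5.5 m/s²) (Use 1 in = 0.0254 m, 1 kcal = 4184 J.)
Convert to SI: m = 99.3 kg, Δh = 31.0134 m
ΔPE = mgΔh = (99.3)(5.5)(31.0134) = 16938.0 J = 4.048 kcal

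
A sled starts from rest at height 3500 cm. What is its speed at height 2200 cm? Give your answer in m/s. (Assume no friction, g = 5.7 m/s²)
Convert to SI: h₁−h₂ = 13.0 m
mgh₁ = mgh₂ + ½mv² ⇒ v = √(2g(h₁−h₂)) = √(2·5.7·13.0) = 12.17 m/s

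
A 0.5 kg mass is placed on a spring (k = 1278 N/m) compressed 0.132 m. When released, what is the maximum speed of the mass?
½kx² = ½mv² ⇒ v = x√(k/m) = (0.132)√(1278/0.5) = 6.674 m/s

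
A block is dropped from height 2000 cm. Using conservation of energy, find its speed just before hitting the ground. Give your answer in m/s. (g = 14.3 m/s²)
Convert to SI: h = 20.0 m
mgh = ½mv² ⇒ v = √(2gh) = √(2·14.3·20.0) = 23.92 m/s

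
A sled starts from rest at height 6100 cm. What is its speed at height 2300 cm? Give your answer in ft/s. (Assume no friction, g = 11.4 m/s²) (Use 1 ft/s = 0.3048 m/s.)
Convert to SI: h₁−h₂ = 38.0 m
mgh₁ = mgh₂ + ½mv² ⇒ v = √(2g(h₁−h₂)) = √(2·11.4·38.0) = 29.4347 m/s = 96.57 ft/s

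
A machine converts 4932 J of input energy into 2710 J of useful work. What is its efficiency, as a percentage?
η = W_out/W_in = 2710/4932 = 54.95%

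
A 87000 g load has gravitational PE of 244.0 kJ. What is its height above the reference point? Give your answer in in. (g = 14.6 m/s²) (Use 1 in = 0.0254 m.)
Convert to SI: m = 87.0 kg, PE = 244000 J
h = PE/(mg) = 244000/(87.0·14.6) = 192.096 m = 7563 in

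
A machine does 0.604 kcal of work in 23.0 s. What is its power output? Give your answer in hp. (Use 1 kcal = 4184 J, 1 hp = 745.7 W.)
Convert to SI: W = 2527.14 J, t = 23.0 s
P = W/t = 2527.14/23.0 = 109.875 W = 0.1473 hp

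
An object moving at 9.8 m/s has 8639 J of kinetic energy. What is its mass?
m = 2·KE/v² = 2·8639/(9.8)² = 179.9 kg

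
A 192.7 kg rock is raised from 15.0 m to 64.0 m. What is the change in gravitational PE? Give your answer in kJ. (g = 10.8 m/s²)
ΔPE = mgΔh = (192.7)(10.8)(49.0) = 101977 J = 102.0 kJ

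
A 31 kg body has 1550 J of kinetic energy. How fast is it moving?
v = √(2·KE/m) = √(2·1550/31) = 10.0 m/s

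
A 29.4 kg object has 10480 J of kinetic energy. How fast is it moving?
v = √(2·KE/m) = √(2·10480/29.4) = 26.7 m/s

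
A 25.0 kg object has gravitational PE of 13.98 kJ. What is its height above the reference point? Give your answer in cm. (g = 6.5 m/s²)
Convert to SI: m = 25.0 kg, PE = 13980.0 J
h = PE/(mg) = 13980.0/(25.0·6.5) = 86.0308 m = 8603 cm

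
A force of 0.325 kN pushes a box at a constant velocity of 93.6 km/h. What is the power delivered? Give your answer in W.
Convert to SI: F = 325.0 N, v = 26.0 m/s
P = Fv = (325.0)(26.0) = 8450 W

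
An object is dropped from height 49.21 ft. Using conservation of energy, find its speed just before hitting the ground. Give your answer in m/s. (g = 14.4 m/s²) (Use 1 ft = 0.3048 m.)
Convert to SI: h = 14.9992 m
mgh = ½mv² ⇒ v = √(2gh) = √(2·14.4·14.9992) = 20.78 m/s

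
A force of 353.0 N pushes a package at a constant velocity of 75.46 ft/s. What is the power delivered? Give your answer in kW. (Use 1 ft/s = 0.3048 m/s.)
Convert to SI: F = 353.0 N, v = 23.0002 m/s
P = Fv = (353.0)(23.0002) = 8119.07 W = 8.119 kW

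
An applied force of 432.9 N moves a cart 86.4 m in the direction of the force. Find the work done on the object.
W = F·d = (432.9)(86.4) = 37400 J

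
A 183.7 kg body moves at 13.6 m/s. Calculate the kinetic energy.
KE = ½mv² = ½(183.7)(13.6)² = 16990 J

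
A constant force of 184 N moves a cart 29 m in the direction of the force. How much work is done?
W = F·d = (184)(29) = 5336 J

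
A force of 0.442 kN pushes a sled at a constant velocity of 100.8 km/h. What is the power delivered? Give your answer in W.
Convert to SI: F = 442.0 N, v = 28.0 m/s
P = Fv = (442.0)(28.0) = 12380 W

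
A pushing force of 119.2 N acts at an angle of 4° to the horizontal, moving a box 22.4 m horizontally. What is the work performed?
W = F·d·cosθ = (119.2)(22.4)cos(4°) = 2664 J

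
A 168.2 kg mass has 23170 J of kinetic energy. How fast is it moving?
v = √(2·KE/m) = √(2·23170/168.2) = 16.6 m/s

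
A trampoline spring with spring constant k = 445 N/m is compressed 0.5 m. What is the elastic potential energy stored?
PE = ½kx² = ½(445)(0.5)² = 55.63 J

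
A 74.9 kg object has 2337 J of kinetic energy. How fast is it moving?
v = √(2·KE/m) = √(2·2337/74.9) = 7.9 m/s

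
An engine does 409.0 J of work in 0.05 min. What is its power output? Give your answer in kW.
Convert to SI: W = 409.0 J, t = 3.0 s
P = W/t = 409.0/3.0 = 136.333 W = 0.1363 kW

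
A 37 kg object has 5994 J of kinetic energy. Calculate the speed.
v = √(2·KE/m) = √(2·5994/37) = 18.0 m/s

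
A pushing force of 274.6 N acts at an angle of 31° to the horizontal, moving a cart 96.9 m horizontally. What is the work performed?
W = F·d·cosθ = (274.6)(96.9)cos(31°) = 22810 J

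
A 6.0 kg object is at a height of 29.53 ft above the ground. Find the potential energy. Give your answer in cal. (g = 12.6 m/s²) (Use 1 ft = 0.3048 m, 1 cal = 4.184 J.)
Convert to SI: m = 6.0 kg, h = 9.00074 m
PE = mgh = (6.0)(12.6)(9.00074) = 680.456 J = 162.6 cal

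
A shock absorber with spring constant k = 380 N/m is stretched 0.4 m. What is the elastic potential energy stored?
PE = ½kx² = ½(380)(0.4)² = 30.4 J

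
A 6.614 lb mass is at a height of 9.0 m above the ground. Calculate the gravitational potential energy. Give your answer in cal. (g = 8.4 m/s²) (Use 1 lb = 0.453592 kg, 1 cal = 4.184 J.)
Convert to SI: m = 3.00006 kg, h = 9.0 m
PE = mgh = (3.00006)(8.4)(9.0) = 226.804 J = 54.21 cal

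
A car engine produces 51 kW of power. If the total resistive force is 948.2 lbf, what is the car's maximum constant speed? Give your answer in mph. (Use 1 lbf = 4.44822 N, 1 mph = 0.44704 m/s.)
Convert to SI: F = 4217.8 N
P = Fv ⇒ v = P/F = 51000 W/4217.8 N = 12.0916 m/s = 27.05 mph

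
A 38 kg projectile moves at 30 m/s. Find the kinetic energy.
KE = ½mv² = ½(38)(30)² = 17100.0 J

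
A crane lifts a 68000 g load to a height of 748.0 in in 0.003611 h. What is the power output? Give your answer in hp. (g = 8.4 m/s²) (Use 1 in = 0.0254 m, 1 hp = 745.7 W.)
Convert to SI: m = 68.0 kg, h = 18.9992 m, t = 12.9996 s
P = mgh/t = (68.0)(8.4)(18.9992)/12.9996 = 834.821 W = 1.12 hp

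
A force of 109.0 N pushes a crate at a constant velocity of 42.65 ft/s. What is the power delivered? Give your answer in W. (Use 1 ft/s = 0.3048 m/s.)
Convert to SI: F = 109.0 N, v = 12.9997 m/s
P = Fv = (109.0)(12.9997) = 1417 W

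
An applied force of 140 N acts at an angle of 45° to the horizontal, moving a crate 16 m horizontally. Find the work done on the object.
W = F·d·cosθ = (140)(16)cos(45°) = 1584 J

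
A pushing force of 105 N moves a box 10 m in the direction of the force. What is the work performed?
W = F·d = (105)(10) = 1050 J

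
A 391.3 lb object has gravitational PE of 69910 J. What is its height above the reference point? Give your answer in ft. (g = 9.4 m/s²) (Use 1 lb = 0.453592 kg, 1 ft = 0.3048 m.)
Convert to SI: m = 177.491 kg, PE = 69910.0 J
h = PE/(mg) = 69910.0/(177.491·9.4) = 41.9021 m = 137.5 ft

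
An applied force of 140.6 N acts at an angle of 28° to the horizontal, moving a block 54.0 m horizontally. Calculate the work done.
W = F·d·cosθ = (140.6)(54.0)cos(28°) = 6704 J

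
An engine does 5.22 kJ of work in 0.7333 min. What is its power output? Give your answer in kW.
Convert to SI: W = 5220.0 J, t = 43.998 s
P = W/t = 5220.0/43.998 = 118.642 W = 0.1186 kW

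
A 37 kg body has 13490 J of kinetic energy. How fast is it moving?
v = √(2·KE/m) = √(2·13490/37) = 27.0 m/s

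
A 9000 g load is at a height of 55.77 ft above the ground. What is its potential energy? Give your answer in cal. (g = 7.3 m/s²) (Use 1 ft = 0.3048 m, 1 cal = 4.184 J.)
Convert to SI: m = 9.0 kg, h = 16.9987 m
PE = mgh = (9.0)(7.3)(16.9987) = 1116.81 J = 266.9 cal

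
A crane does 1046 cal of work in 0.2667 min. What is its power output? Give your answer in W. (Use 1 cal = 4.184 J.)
Convert to SI: W = 4376.46 J, t = 16.002 s
P = W/t = 4376.46/16.002 = 273.5 W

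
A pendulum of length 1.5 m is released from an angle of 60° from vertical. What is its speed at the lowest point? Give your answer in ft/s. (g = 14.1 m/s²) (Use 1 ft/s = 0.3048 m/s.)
h = L(1 − cosθ) = 1.5(1 − cos60°) = 0.75 m
v = √(2gh) = √(2·14.1·0.75) = 4.59891 m/s = 15.09 ft/s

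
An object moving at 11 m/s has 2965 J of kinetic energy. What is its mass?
m = 2·KE/v² = 2·2965/(11)² = 49.01 kg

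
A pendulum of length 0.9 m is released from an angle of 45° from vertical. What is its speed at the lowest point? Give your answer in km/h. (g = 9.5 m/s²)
h = L(1 − cosθ) = 0.9(1 − cos45°) = 0.263604 m
v = √(2gh) = √(2·9.5·0.263604) = 2.23796 m/s = 8.057 km/h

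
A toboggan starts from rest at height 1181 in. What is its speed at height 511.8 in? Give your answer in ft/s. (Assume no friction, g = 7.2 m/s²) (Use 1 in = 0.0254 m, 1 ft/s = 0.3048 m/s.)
Convert to SI: h₁−h₂ = 16.9977 m
mgh₁ = mgh₂ + ½mv² ⇒ v = √(2g(h₁−h₂)) = √(2·7.2·16.9977) = 15.645 m/s = 51.33 ft/s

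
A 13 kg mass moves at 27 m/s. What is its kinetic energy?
KE = ½mv² = ½(13)(27)² = 4738.5 J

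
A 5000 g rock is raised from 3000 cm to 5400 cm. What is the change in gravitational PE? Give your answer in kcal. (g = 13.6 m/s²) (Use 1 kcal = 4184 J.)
Convert to SI: m = 5.0 kg, Δh = 24.0 m
ΔPE = mgΔh = (5.0)(13.6)(24.0) = 1632.0 J = 0.3901 kcal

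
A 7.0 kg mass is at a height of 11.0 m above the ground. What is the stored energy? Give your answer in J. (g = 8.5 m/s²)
PE = mgh = (7.0)(8.5)(11.0) = 654.5 J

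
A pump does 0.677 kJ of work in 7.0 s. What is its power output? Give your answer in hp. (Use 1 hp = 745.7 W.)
Convert to SI: W = 677.0 J, t = 7.0 s
P = W/t = 677.0/7.0 = 96.7143 W = 0.1297 hp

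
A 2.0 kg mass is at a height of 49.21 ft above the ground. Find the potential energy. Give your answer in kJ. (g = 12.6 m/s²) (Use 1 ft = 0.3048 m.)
Convert to SI: m = 2.0 kg, h = 14.9992 m
PE = mgh = (2.0)(12.6)(14.9992) = 377.98 J = 0.378 kJ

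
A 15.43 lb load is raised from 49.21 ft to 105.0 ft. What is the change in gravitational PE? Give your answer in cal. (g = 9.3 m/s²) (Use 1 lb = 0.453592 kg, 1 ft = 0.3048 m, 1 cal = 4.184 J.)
Convert to SI: m = 6.99892 kg, Δh = 17.0048 m
ΔPE = mgΔh = (6.99892)(9.3)(17.0048) = 1106.84 J = 264.5 cal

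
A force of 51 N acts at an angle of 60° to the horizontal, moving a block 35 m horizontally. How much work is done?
W = F·d·cosθ = (51)(35)cos(60°) = 892.5 J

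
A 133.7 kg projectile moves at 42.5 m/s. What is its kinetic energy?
KE = ½mv² = ½(133.7)(42.5)² = 120700 J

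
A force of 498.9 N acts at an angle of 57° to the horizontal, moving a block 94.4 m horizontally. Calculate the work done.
W = F·d·cosθ = (498.9)(94.4)cos(57°) = 25650 J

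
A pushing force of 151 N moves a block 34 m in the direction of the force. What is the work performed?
W = F·d = (151)(34) = 5134 J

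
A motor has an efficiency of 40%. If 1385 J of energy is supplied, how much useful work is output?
W_out = η·W_in = 0.4·1385 = 554.0 J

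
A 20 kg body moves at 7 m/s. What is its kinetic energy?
KE = ½mv² = ½(20)(7)² = 490.0 J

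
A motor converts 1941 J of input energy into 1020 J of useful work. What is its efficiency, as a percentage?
η = W_out/W_in = 1020/1941 = 52.55%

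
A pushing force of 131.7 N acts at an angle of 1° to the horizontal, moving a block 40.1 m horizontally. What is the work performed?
W = F·d·cosθ = (131.7)(40.1)cos(1°) = 5280 J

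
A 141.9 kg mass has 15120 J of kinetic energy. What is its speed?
v = √(2·KE/m) = √(2·15120/141.9) = 14.6 m/s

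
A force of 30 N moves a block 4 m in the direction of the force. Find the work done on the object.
W = F·d = (30)(4) = 120.0 J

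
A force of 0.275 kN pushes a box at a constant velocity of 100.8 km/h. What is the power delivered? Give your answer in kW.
Convert to SI: F = 275.0 N, v = 28.0 m/s
P = Fv = (275.0)(28.0) = 7700.0 W = 7.7 kW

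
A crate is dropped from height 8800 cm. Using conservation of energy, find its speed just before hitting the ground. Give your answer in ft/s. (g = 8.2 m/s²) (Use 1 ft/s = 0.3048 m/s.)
Convert to SI: h = 88.0 m
mgh = ½mv² ⇒ v = √(2gh) = √(2·8.2·88.0) = 37.9895 m/s = 124.6 ft/s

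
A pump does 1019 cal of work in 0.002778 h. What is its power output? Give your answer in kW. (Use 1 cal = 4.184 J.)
Convert to SI: W = 4263.5 J, t = 10.0008 s
P = W/t = 4263.5/10.0008 = 426.315 W = 0.4263 kW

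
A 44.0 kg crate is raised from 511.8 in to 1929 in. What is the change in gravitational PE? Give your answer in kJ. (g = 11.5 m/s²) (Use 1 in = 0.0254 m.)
Convert to SI: m = 44.0 kg, Δh = 35.9969 m
ΔPE = mgΔh = (44.0)(11.5)(35.9969) = 18214.4 J = 18.21 kJ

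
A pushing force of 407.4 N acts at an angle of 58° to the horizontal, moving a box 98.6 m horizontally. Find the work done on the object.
W = F·d·cosθ = (407.4)(98.6)cos(58°) = 21290 J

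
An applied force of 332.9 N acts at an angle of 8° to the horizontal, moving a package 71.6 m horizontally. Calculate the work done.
W = F·d·cosθ = (332.9)(71.6)cos(8°) = 23600 J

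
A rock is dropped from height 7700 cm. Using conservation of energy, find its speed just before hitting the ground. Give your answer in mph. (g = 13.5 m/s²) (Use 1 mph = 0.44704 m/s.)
Convert to SI: h = 77.0 m
mgh = ½mv² ⇒ v = √(2gh) = √(2·13.5·77.0) = 45.5961 m/s = 102.0 mph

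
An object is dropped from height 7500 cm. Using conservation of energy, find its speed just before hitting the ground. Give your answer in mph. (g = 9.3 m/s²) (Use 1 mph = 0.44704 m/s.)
Convert to SI: h = 75.0 m
mgh = ½mv² ⇒ v = √(2gh) = √(2·9.3·75.0) = 37.3497 m/s = 83.55 mph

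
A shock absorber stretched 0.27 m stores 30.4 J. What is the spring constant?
k = 2·PE/x² = 2·30.4/(0.27)² = 834.0 N/m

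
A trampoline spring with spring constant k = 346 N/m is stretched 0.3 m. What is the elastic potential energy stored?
PE = ½kx² = ½(346)(0.3)² = 15.57 J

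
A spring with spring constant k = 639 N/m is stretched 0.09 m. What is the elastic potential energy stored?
PE = ½kx² = ½(639)(0.09)² = 2.588 J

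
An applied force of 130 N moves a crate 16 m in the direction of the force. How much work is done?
W = F·d = (130)(16) = 2080 J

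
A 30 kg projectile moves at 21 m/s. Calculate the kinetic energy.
KE = ½mv² = ½(30)(21)² = 6615.0 J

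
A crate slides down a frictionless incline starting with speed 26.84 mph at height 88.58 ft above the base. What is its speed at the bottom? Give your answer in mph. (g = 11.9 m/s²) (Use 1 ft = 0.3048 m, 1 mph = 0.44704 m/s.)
Convert to SI: v₀ = 11.9986 m/s, h = 26.9992 m
½mv₀² + mgh = ½mv² ⇒ v = √(v₀² + 2gh) = √(11.9986² + 2·11.9·26.9992) = 28.0454 m/s = 62.74 mph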